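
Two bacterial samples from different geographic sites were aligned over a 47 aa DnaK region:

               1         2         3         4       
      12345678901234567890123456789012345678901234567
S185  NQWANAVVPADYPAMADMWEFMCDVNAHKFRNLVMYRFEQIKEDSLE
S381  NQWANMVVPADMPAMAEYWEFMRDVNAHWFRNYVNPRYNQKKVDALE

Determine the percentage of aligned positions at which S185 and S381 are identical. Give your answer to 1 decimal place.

Differing sites — 6:A/M; 12:Y/M; 17:D/E; 18:M/Y; 23:C/R; 29:K/W; 33:L/Y; 35:M/N; 36:Y/P; 38:F/Y; 39:E/N; 41:I/K; 43:E/V; 45:S/A.
33 of the 47 sites match, so the percent identity is 33/47 × 100 = 70.2%.

70.2%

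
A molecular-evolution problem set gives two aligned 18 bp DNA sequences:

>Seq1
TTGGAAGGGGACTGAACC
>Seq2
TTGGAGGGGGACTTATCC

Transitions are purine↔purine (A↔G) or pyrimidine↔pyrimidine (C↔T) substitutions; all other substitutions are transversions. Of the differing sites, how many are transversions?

2

Mismatches occur at site 6 (A→G, transition), site 14 (G→T, transversion), site 16 (A→T, transversion).
Of the 3 differences, 1 transition and 2 transversions, so the answer is 2.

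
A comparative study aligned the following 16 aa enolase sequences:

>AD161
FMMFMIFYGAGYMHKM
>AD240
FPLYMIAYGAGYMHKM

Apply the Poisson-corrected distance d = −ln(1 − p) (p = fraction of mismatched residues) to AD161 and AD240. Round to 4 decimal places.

The sequences differ at positions 2 (M/P), 3 (M/L), 4 (F/Y), 7 (F/A).
p = 4/16 = 0.250000.
d = −ln(1 − 0.250000) = −ln(0.750000) = 0.2877.

0.2877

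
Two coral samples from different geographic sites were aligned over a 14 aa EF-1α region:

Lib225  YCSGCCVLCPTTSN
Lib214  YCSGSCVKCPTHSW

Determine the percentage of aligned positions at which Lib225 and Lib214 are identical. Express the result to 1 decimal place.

71.4%

Differing sites — 5:C/S; 8:L/K; 12:T/H; 14:N/W.
10 of the 14 sites match, so the percent identity is 10/14 × 100 = 71.4%.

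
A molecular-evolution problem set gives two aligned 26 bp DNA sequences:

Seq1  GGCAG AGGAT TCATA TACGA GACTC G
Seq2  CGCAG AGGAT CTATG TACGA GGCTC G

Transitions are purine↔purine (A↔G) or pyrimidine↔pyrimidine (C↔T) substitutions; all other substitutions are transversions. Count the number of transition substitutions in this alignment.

4

The sequences differ at positions 1 (G/C, transversion), 11 (T/C, transition), 12 (C/T, transition), 15 (A/G, transition), 22 (A/G, transition).
Of the 5 differences, 4 transitions and 1 transversion, so the answer is 4.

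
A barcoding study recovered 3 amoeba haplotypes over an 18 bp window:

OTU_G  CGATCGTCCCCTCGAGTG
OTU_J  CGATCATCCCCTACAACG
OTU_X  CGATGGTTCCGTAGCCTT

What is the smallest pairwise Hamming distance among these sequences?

Pairwise Hamming distances:
  OTU_G vs OTU_J: 5
  OTU_G vs OTU_X: 7
  OTU_J vs OTU_X: 9
The smallest is 5, between OTU_G and OTU_J.

5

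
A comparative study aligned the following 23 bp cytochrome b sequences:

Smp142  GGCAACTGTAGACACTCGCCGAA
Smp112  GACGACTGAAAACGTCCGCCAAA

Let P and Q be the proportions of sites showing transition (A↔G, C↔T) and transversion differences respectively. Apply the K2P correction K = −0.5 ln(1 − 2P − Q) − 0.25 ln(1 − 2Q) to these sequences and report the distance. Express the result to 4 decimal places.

Differing sites — 2:G/A (Ti); 4:A/G (Ti); 9:T/A (Tv); 11:G/A (Ti); 14:A/G (Ti); 15:C/T (Ti); 16:T/C (Ti); 21:G/A (Ti).
Of the 8 differences, 7 transitions and 1 transversion over 23 sites: P = 7/23 = 0.304348, Q = 1/23 = 0.043478.
d = −0.5·ln(0.347826) − 0.25·ln(0.913044) = −0.5·(-1.056053) − 0.25·(-0.090971) = 0.5508.

0.5508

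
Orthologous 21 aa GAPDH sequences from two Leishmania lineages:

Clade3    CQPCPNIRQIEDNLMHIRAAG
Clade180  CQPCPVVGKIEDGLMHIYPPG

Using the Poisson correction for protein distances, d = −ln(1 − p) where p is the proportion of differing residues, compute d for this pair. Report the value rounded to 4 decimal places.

0.4796

Mismatches occur at site 6 (N/V), site 7 (I/V), site 8 (R/G), site 9 (Q/K), site 13 (N/G), site 18 (R/Y), site 19 (A/P), site 20 (A/P).
p = 8/21 = 0.380952.
d = −ln(1 − 0.380952) = −ln(0.619048) = 0.4796.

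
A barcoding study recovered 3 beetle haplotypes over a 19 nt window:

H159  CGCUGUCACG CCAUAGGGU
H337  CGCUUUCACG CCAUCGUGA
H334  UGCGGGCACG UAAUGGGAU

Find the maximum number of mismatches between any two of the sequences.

Pairwise Hamming distances:
  H159 vs H337: 4
  H159 vs H334: 7
  H337 vs H334: 10
The largest is 10, between H337 and H334.

10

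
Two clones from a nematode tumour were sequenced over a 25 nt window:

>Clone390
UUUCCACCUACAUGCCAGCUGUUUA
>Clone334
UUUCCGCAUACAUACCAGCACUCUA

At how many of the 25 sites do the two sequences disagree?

6

Differing sites — 6:A/G; 8:C/A; 14:G/A; 20:U/A; 21:G/C; 23:U/C.
That gives 6 mismatches out of 25 aligned sites, so the Hamming distance is 6.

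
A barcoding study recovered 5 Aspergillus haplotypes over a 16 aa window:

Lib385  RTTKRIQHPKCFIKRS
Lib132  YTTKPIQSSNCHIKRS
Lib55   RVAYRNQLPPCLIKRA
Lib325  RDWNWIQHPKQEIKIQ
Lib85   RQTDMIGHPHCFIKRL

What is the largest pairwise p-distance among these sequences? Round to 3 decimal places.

0.750

Pairwise Hamming distances:
  Lib385 vs Lib132: 6
  Lib385 vs Lib55: 8
  Lib385 vs Lib325: 8
  Lib385 vs Lib85: 6
  Lib132 vs Lib55: 11
  Lib132 vs Lib325: 12
  Lib132 vs Lib85: 10
  Lib55 vs Lib325: 11
  Lib55 vs Lib85: 10
  Lib325 vs Lib85: 10
The largest is 12 mismatches, between Lib132 and Lib325; p = 12/16 = 0.750.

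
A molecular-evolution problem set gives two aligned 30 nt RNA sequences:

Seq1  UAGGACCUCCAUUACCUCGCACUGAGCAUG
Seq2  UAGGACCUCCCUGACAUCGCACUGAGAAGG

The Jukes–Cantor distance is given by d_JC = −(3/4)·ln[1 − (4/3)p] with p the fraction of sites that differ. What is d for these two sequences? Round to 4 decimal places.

Mismatches occur at site 11 (A→C), site 13 (U→G), site 16 (C→A), site 27 (C→A), site 29 (U→G).
p = 5/30 = 0.166667.
d = −0.75 · ln(1 − (4/3)·0.166667) = −0.75 · ln(0.777777) = −0.75 · (-0.251315) = 0.1885.

0.1885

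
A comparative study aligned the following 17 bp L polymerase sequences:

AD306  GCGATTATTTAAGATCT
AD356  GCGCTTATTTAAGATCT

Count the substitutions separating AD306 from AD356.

1

Differing sites — 4:A/C.
That gives 1 mismatch out of 17 aligned sites, so the Hamming distance is 1.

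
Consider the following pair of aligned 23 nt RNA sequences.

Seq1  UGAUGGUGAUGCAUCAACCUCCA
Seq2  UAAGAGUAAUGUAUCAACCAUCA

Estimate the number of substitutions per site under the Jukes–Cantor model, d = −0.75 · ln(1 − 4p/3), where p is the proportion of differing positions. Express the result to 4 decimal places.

The sequences differ at positions 2 (G/A), 4 (U/G), 5 (G/A), 8 (G/A), 12 (C/U), 20 (U/A), 21 (C/U).
p = 7/23 = 0.304348.
d = −0.75 · ln(1 − (4/3)·0.304348) = −0.75 · ln(0.594203) = −0.75 · (-0.520534) = 0.3904.

0.3904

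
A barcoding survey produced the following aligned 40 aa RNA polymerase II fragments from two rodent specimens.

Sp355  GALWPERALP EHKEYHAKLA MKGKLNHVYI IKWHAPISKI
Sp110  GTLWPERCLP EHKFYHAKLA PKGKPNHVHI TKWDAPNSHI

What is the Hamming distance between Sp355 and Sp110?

Mismatches occur at site 2 (A↔T), site 8 (A↔C), site 14 (E↔F), site 21 (M↔P), site 25 (L↔P), site 29 (Y↔H), site 31 (I↔T), site 34 (H↔D), site 37 (I↔N), site 39 (K↔H).
That gives 10 mismatches out of 40 aligned sites, so the Hamming distance is 10.

10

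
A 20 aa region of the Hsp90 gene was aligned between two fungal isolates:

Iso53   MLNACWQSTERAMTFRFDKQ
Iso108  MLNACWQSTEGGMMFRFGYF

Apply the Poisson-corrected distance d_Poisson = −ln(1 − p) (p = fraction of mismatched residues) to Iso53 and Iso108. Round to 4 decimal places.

Differing sites — 11:R/G; 12:A/G; 14:T/M; 18:D/G; 19:K/Y; 20:Q/F.
p = 6/20 = 0.300000.
d = −ln(1 − 0.300000) = −ln(0.700000) = 0.3567.

0.3567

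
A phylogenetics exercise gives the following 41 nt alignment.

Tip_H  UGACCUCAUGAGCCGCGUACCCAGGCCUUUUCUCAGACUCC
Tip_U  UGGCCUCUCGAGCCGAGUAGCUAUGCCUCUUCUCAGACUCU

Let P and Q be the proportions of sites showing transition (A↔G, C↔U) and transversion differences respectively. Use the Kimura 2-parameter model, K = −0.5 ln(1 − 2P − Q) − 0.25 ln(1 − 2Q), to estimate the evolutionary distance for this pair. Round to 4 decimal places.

Mismatches occur at site 3 (A→G, transition), site 8 (A→U, transversion), site 9 (U→C, transition), site 16 (C→A, transversion), site 20 (C→G, transversion), site 22 (C→U, transition), site 24 (G→U, transversion), site 29 (U→C, transition), site 41 (C→U, transition).
Of the 9 differences, 5 transitions and 4 transversions over 41 sites: P = 5/41 = 0.121951, Q = 4/41 = 0.097561.
d = −0.5·ln(0.658537) − 0.25·ln(0.804878) = −0.5·(-0.417735) − 0.25·(-0.217065) = 0.2631.

0.2631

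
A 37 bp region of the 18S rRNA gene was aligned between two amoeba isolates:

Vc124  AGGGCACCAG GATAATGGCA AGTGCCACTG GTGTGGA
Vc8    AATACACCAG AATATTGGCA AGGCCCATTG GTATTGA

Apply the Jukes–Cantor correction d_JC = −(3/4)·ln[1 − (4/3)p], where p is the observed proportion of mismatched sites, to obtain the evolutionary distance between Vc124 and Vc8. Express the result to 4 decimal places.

0.3351

The sequences differ at positions 2 (G/A), 3 (G/T), 4 (G/A), 11 (G/A), 15 (A/T), 23 (T/G), 24 (G/C), 28 (C/T), 33 (G/A), 35 (G/T).
p = 10/37 = 0.270270.
d = −0.75 · ln(1 − (4/3)·0.270270) = −0.75 · ln(0.639640) = −0.75 · (-0.446850) = 0.3351.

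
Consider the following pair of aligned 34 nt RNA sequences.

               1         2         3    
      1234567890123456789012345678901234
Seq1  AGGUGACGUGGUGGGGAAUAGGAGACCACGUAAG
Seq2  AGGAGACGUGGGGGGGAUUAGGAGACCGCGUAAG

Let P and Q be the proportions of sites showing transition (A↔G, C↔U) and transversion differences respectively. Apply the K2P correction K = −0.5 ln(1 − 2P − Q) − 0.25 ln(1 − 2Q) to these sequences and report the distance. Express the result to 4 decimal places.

0.1281

Mismatches occur at site 4 (U↔A, transversion), site 12 (U↔G, transversion), site 18 (A↔U, transversion), site 28 (A↔G, transition).
Of the 4 differences, 1 transition and 3 transversions over 34 sites: P = 1/34 = 0.029412, Q = 3/34 = 0.088235.
d = −0.5·ln(0.852941) − 0.25·ln(0.823530) = −0.5·(-0.159065) − 0.25·(-0.194155) = 0.1281.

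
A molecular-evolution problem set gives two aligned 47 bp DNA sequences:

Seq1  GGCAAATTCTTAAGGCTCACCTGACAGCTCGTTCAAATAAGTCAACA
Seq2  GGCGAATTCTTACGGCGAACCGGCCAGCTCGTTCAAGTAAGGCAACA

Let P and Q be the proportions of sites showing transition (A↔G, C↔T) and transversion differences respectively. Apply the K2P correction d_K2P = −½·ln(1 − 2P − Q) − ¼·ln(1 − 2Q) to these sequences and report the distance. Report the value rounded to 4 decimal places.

0.1933

Mismatches occur at site 4 (A→G, transition), site 13 (A→C, transversion), site 17 (T→G, transversion), site 18 (C→A, transversion), site 22 (T→G, transversion), site 24 (A→C, transversion), site 37 (A→G, transition), site 42 (T→G, transversion).
Of the 8 differences, 2 transitions and 6 transversions over 47 sites: P = 2/47 = 0.042553, Q = 6/47 = 0.127660.
d = −0.5·ln(0.787234) − 0.25·ln(0.744680) = −0.5·(-0.239230) − 0.25·(-0.294801) = 0.1933.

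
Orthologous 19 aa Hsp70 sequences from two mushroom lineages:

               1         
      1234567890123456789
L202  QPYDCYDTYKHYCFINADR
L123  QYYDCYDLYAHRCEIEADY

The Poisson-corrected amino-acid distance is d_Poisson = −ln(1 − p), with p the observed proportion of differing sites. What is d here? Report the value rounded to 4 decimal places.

The sequences differ at positions 2 (P/Y), 8 (T/L), 10 (K/A), 12 (Y/R), 14 (F/E), 16 (N/E), 19 (R/Y).
p = 7/19 = 0.368421.
d = −ln(1 − 0.368421) = −ln(0.631579) = 0.4595.

0.4595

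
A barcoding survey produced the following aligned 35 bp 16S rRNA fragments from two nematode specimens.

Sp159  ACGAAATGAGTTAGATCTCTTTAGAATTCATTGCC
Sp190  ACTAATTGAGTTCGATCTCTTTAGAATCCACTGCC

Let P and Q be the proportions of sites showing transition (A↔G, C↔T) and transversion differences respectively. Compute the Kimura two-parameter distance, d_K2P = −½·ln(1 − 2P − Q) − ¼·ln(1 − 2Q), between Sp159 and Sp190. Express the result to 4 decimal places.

0.1586

The sequences differ at positions 3 (G/T, transversion), 6 (A/T, transversion), 13 (A/C, transversion), 28 (T/C, transition), 31 (T/C, transition).
Of the 5 differences, 2 transitions and 3 transversions over 35 sites: P = 2/35 = 0.057143, Q = 3/35 = 0.085714.
d = −0.5·ln(0.800000) − 0.25·ln(0.828572) = −0.5·(-0.223144) − 0.25·(-0.188052) = 0.1586.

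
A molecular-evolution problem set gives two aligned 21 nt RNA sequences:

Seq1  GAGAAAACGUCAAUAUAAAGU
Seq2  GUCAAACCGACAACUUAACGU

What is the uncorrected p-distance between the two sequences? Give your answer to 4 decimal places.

Differing sites — 2:A/U; 3:G/C; 7:A/C; 10:U/A; 14:U/C; 15:A/U; 19:A/C.
There are 7 differences over 21 sites, so p = 7/21 = 0.3333.

0.3333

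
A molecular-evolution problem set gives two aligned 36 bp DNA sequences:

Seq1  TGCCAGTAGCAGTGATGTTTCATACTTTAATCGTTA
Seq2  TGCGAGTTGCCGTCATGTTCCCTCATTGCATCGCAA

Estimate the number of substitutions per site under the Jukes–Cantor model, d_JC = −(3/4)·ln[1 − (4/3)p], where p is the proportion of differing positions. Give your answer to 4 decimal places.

The sequences differ at positions 4 (C/G), 8 (A/T), 11 (A/C), 14 (G/C), 20 (T/C), 22 (A/C), 24 (A/C), 25 (C/A), 28 (T/G), 29 (A/C), 34 (T/C), 35 (T/A).
p = 12/36 = 0.333333.
d = −0.75 · ln(1 − (4/3)·0.333333) = −0.75 · ln(0.555556) = −0.75 · (-0.587786) = 0.4408.

0.4408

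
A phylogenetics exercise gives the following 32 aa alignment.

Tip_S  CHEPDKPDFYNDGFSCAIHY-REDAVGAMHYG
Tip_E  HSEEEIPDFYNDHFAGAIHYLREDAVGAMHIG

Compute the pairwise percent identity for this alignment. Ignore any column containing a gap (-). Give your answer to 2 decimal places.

Excluding the 1 gap column leaves 31 comparable sites.
Differing sites — 1:C/H; 2:H/S; 4:P/E; 5:D/E; 6:K/I; 13:G/H; 15:S/A; 16:C/G; 31:Y/I.
22 of the 31 comparable sites match, so the percent identity is 22/31 × 100 = 70.97%.

70.97%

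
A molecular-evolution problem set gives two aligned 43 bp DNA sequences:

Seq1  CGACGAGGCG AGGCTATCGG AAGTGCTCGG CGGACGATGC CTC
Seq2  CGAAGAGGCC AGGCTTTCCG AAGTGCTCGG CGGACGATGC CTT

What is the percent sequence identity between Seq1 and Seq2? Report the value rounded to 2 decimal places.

88.37%

Mismatches occur at site 4 (C↔A), site 10 (G↔C), site 16 (A↔T), site 19 (G↔C), site 43 (C↔T).
38 of the 43 sites match, so the percent identity is 38/43 × 100 = 88.37%.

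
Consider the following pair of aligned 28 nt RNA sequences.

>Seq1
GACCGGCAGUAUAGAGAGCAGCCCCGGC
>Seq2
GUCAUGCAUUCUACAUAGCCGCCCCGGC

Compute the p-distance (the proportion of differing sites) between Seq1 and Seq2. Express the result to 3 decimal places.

0.286

The sequences differ at positions 2 (A/U), 4 (C/A), 5 (G/U), 9 (G/U), 11 (A/C), 14 (G/C), 16 (G/U), 20 (A/C).
There are 8 differences over 28 sites, so p = 8/28 = 0.286.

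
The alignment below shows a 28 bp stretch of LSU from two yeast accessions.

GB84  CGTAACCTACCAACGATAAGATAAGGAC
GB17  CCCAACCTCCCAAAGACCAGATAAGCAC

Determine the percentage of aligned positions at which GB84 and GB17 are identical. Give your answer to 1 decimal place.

Mismatches occur at site 2 (G→C), site 3 (T→C), site 9 (A→C), site 14 (C→A), site 17 (T→C), site 18 (A→C), site 26 (G→C).
21 of the 28 sites match, so the percent identity is 21/28 × 100 = 75.0%.

75.0%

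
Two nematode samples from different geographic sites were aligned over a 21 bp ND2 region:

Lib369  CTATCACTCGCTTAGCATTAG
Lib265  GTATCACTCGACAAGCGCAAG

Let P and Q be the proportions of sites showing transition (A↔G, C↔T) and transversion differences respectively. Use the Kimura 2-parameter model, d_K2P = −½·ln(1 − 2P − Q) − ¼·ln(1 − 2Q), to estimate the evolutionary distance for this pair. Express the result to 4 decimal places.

0.4432

Mismatches occur at site 1 (C↔G, transversion), site 11 (C↔A, transversion), site 12 (T↔C, transition), site 13 (T↔A, transversion), site 17 (A↔G, transition), site 18 (T↔C, transition), site 19 (T↔A, transversion).
Of the 7 differences, 3 transitions and 4 transversions over 21 sites: P = 3/21 = 0.142857, Q = 4/21 = 0.190476.
d = −0.5·ln(0.523810) − 0.25·ln(0.619048) = −0.5·(-0.646626) − 0.25·(-0.479572) = 0.4432.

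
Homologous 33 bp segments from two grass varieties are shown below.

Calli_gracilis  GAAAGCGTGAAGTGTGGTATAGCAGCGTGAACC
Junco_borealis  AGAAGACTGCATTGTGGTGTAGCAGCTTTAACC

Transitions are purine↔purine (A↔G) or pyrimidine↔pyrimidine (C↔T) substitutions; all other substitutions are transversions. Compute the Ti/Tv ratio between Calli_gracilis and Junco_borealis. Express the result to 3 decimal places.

0.500

Mismatches occur at site 1 (G/A, transition), site 2 (A/G, transition), site 6 (C/A, transversion), site 7 (G/C, transversion), site 10 (A/C, transversion), site 12 (G/T, transversion), site 19 (A/G, transition), site 27 (G/T, transversion), site 29 (G/T, transversion).
Of the 9 differences, 3 transitions and 6 transversions, so Ti/Tv = 3/6 = 0.500.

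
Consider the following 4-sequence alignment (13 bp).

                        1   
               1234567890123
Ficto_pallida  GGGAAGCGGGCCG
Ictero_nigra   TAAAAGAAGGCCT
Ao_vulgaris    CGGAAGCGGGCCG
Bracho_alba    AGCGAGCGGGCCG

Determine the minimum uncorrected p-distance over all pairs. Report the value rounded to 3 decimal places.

0.077

Pairwise Hamming distances:
  Ficto_pallida vs Ictero_nigra: 6
  Ficto_pallida vs Ao_vulgaris: 1
  Ficto_pallida vs Bracho_alba: 3
  Ictero_nigra vs Ao_vulgaris: 6
  Ictero_nigra vs Bracho_alba: 7
  Ao_vulgaris vs Bracho_alba: 3
The smallest is 1 mismatch, between Ficto_pallida and Ao_vulgaris; p = 1/13 = 0.077.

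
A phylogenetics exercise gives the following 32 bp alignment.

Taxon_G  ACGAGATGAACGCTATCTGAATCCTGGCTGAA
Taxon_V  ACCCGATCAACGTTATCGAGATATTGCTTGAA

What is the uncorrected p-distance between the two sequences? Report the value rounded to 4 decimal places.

0.3438

Mismatches occur at site 3 (G/C), site 4 (A/C), site 8 (G/C), site 13 (C/T), site 18 (T/G), site 19 (G/A), site 20 (A/G), site 23 (C/A), site 24 (C/T), site 27 (G/C), site 28 (C/T).
There are 11 differences over 32 sites, so p = 11/32 = 0.3438.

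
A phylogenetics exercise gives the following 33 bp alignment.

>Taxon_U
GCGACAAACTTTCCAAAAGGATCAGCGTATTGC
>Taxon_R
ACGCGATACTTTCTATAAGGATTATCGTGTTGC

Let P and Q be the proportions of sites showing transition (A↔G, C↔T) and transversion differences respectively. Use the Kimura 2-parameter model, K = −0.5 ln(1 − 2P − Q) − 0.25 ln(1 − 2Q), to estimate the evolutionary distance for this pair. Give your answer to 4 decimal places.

0.3406

Differing sites — 1:G/A (Ti); 4:A/C (Tv); 5:C/G (Tv); 7:A/T (Tv); 14:C/T (Ti); 16:A/T (Tv); 23:C/T (Ti); 25:G/T (Tv); 29:A/G (Ti).
Of the 9 differences, 4 transitions and 5 transversions over 33 sites: P = 4/33 = 0.121212, Q = 5/33 = 0.151515.
d = −0.5·ln(0.606061) − 0.25·ln(0.696970) = −0.5·(-0.500775) − 0.25·(-0.361013) = 0.3406.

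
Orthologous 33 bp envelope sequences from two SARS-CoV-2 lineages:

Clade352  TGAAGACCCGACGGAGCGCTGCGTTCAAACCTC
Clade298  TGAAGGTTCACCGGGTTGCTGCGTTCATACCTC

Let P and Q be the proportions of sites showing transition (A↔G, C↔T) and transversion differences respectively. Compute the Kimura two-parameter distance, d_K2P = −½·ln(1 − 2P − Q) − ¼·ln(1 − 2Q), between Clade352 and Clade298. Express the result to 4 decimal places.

Differing sites — 6:A/G (Ti); 7:C/T (Ti); 8:C/T (Ti); 10:G/A (Ti); 11:A/C (Tv); 15:A/G (Ti); 16:G/T (Tv); 17:C/T (Ti); 28:A/T (Tv).
Of the 9 differences, 6 transitions and 3 transversions over 33 sites: P = 6/33 = 0.181818, Q = 3/33 = 0.090909.
d = −0.5·ln(0.545455) − 0.25·ln(0.818182) = −0.5·(-0.606135) − 0.25·(-0.200670) = 0.3532.

0.3532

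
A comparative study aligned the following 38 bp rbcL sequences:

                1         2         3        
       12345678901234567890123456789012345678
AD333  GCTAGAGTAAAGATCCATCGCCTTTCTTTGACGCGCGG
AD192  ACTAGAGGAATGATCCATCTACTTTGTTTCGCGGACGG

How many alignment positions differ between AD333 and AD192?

The sequences differ at positions 1 (G/A), 8 (T/G), 11 (A/T), 20 (G/T), 21 (C/A), 26 (C/G), 30 (G/C), 31 (A/G), 34 (C/G), 35 (G/A).
That gives 10 mismatches out of 38 aligned sites, so the Hamming distance is 10.

10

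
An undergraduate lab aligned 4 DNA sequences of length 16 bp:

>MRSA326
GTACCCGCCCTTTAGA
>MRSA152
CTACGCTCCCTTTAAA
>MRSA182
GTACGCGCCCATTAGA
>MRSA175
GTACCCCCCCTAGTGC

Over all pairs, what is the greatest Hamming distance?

Pairwise Hamming distances:
  MRSA326 vs MRSA152: 4
  MRSA326 vs MRSA182: 2
  MRSA326 vs MRSA175: 5
  MRSA152 vs MRSA182: 4
  MRSA152 vs MRSA175: 8
  MRSA182 vs MRSA175: 7
The largest is 8, between MRSA152 and MRSA175.

8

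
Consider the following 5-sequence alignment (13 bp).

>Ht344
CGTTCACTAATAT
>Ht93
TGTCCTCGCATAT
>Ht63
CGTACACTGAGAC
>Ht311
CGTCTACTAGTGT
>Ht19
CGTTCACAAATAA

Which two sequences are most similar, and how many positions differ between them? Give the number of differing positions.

Pairwise Hamming distances:
  Ht344 vs Ht93: 5
  Ht344 vs Ht63: 4
  Ht344 vs Ht311: 4
  Ht344 vs Ht19: 2
  Ht93 vs Ht63: 7
  Ht93 vs Ht311: 7
  Ht93 vs Ht19: 6
  Ht63 vs Ht311: 7
  Ht63 vs Ht19: 5
  Ht311 vs Ht19: 6
The smallest is 2, between Ht344 and Ht19.

2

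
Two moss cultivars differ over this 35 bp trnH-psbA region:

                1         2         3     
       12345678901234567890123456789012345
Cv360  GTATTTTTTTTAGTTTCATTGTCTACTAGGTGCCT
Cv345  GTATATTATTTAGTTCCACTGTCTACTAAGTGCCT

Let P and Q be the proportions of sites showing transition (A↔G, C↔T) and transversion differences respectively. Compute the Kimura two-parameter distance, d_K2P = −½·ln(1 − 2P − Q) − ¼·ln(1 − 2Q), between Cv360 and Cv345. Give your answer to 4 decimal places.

0.1601

The sequences differ at positions 5 (T/A, transversion), 8 (T/A, transversion), 16 (T/C, transition), 19 (T/C, transition), 29 (G/A, transition).
Of the 5 differences, 3 transitions and 2 transversions over 35 sites: P = 3/35 = 0.085714, Q = 2/35 = 0.057143.
d = −0.5·ln(0.771429) − 0.25·ln(0.885714) = −0.5·(-0.259511) − 0.25·(-0.121361) = 0.1601.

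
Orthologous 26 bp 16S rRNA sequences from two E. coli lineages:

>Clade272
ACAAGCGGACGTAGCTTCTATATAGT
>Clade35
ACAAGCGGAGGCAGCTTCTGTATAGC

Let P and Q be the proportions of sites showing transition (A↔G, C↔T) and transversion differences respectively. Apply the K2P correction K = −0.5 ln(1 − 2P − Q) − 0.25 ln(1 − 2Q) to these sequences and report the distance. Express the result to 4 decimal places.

0.1768

Differing sites — 10:C/G (Tv); 12:T/C (Ti); 20:A/G (Ti); 26:T/C (Ti).
Of the 4 differences, 3 transitions and 1 transversion over 26 sites: P = 3/26 = 0.115385, Q = 1/26 = 0.038462.
d = −0.5·ln(0.730768) − 0.25·ln(0.923076) = −0.5·(-0.313659) − 0.25·(-0.080044) = 0.1768.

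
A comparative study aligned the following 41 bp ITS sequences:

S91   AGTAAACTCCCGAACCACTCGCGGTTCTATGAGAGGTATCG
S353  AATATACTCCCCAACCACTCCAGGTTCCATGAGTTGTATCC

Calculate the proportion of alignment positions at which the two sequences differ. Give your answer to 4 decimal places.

The sequences differ at positions 2 (G/A), 5 (A/T), 12 (G/C), 21 (G/C), 22 (C/A), 28 (T/C), 34 (A/T), 35 (G/T), 41 (G/C).
There are 9 differences over 41 sites, so p = 9/41 = 0.2195.

0.2195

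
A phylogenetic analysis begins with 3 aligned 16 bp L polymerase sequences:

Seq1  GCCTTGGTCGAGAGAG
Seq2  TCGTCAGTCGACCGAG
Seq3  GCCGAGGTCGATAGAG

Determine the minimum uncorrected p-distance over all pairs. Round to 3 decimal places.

0.188

Pairwise Hamming distances:
  Seq1 vs Seq2: 6
  Seq1 vs Seq3: 3
  Seq2 vs Seq3: 7
The smallest is 3 mismatches, between Seq1 and Seq3; p = 3/16 = 0.188.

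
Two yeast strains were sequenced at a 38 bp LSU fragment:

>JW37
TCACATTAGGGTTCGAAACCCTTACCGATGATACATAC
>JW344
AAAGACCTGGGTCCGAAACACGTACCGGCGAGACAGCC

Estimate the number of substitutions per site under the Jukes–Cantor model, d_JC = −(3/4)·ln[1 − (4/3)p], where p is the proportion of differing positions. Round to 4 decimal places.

0.5068

Differing sites — 1:T/A; 2:C/A; 4:C/G; 6:T/C; 7:T/C; 8:A/T; 13:T/C; 20:C/A; 22:T/G; 28:A/G; 29:T/C; 32:T/G; 36:T/G; 37:A/C.
p = 14/38 = 0.368421.
d = −0.75 · ln(1 − (4/3)·0.368421) = −0.75 · ln(0.508772) = −0.75 · (-0.675755) = 0.5068.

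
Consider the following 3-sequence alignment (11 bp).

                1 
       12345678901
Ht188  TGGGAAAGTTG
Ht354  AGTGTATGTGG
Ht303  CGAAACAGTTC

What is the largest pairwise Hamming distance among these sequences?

Pairwise Hamming distances:
  Ht188 vs Ht354: 5
  Ht188 vs Ht303: 5
  Ht354 vs Ht303: 8
The largest is 8, between Ht354 and Ht303.

8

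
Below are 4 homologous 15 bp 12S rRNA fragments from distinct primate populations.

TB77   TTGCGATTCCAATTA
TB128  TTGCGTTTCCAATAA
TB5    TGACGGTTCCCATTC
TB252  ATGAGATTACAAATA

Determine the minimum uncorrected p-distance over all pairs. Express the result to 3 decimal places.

Pairwise Hamming distances:
  TB77 vs TB128: 2
  TB77 vs TB5: 5
  TB77 vs TB252: 4
  TB128 vs TB5: 6
  TB128 vs TB252: 6
  TB5 vs TB252: 9
The smallest is 2 mismatches, between TB77 and TB128; p = 2/15 = 0.133.

0.133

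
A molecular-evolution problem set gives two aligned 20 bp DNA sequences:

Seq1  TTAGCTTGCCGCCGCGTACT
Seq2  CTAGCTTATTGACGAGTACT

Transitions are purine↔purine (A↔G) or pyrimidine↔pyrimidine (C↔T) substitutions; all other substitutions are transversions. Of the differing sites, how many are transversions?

The sequences differ at positions 1 (T/C, transition), 8 (G/A, transition), 9 (C/T, transition), 10 (C/T, transition), 12 (C/A, transversion), 15 (C/A, transversion).
Of the 6 differences, 4 transitions and 2 transversions, so the answer is 2.

2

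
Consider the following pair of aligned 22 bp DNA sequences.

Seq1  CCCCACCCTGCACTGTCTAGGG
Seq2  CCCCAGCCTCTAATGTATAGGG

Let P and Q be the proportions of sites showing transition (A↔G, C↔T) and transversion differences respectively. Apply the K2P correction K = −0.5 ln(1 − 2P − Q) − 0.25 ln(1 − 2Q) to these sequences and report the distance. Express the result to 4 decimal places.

0.2722

Mismatches occur at site 6 (C→G, transversion), site 10 (G→C, transversion), site 11 (C→T, transition), site 13 (C→A, transversion), site 17 (C→A, transversion).
Of the 5 differences, 1 transition and 4 transversions over 22 sites: P = 1/22 = 0.045455, Q = 4/22 = 0.181818.
d = −0.5·ln(0.727272) − 0.25·ln(0.636364) = −0.5·(-0.318455) − 0.25·(-0.451985) = 0.2722.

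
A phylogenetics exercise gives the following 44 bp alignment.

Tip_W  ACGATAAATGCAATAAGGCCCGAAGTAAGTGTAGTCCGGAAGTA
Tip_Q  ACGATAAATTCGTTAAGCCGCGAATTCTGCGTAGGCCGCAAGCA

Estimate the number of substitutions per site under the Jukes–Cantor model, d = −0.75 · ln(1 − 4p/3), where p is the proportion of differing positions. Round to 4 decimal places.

0.3390

The sequences differ at positions 10 (G/T), 12 (A/G), 13 (A/T), 18 (G/C), 20 (C/G), 25 (G/T), 27 (A/C), 28 (A/T), 30 (T/C), 35 (T/G), 39 (G/C), 43 (T/C).
p = 12/44 = 0.272727.
d = −0.75 · ln(1 − (4/3)·0.272727) = −0.75 · ln(0.636364) = −0.75 · (-0.451985) = 0.3390.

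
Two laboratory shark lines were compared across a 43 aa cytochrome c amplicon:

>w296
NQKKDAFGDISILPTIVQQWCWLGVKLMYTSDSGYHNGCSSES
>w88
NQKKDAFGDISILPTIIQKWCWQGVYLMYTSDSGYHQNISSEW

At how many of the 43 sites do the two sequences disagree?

8

Differing sites — 17:V/I; 19:Q/K; 23:L/Q; 26:K/Y; 37:N/Q; 38:G/N; 39:C/I; 43:S/W.
That gives 8 mismatches out of 43 aligned sites, so the Hamming distance is 8.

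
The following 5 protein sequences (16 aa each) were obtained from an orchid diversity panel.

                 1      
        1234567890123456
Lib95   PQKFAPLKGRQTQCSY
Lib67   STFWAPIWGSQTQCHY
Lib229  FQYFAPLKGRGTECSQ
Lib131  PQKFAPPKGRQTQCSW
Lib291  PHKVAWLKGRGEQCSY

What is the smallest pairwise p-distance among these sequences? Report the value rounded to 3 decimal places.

0.125

Pairwise Hamming distances:
  Lib95 vs Lib67: 8
  Lib95 vs Lib229: 5
  Lib95 vs Lib131: 2
  Lib95 vs Lib291: 5
  Lib67 vs Lib229: 11
  Lib67 vs Lib131: 9
  Lib67 vs Lib291: 11
  Lib229 vs Lib131: 6
  Lib229 vs Lib291: 8
  Lib131 vs Lib291: 7
The smallest is 2 mismatches, between Lib95 and Lib131; p = 2/16 = 0.125.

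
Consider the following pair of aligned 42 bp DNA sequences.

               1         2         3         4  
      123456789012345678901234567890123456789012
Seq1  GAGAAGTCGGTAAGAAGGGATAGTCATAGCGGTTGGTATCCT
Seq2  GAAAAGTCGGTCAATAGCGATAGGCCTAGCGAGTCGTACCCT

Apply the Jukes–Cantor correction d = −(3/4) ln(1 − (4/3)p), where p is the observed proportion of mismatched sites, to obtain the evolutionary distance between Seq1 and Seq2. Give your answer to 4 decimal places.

0.3222

Mismatches occur at site 3 (G/A), site 12 (A/C), site 14 (G/A), site 15 (A/T), site 18 (G/C), site 24 (T/G), site 26 (A/C), site 32 (G/A), site 33 (T/G), site 35 (G/C), site 39 (T/C).
p = 11/42 = 0.261905.
d = −0.75 · ln(1 − (4/3)·0.261905) = −0.75 · ln(0.650793) = −0.75 · (-0.429564) = 0.3222.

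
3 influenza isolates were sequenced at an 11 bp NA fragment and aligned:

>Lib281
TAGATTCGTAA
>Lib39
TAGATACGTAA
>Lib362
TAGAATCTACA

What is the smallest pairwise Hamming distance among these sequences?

Pairwise Hamming distances:
  Lib281 vs Lib39: 1
  Lib281 vs Lib362: 4
  Lib39 vs Lib362: 5
The smallest is 1, between Lib281 and Lib39.

1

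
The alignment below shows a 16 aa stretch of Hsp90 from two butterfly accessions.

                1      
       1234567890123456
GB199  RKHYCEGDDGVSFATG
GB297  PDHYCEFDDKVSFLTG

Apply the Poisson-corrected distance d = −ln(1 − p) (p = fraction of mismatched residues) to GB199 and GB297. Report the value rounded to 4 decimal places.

The sequences differ at positions 1 (R/P), 2 (K/D), 7 (G/F), 10 (G/K), 14 (A/L).
p = 5/16 = 0.312500.
d = −ln(1 − 0.312500) = −ln(0.687500) = 0.3747.

0.3747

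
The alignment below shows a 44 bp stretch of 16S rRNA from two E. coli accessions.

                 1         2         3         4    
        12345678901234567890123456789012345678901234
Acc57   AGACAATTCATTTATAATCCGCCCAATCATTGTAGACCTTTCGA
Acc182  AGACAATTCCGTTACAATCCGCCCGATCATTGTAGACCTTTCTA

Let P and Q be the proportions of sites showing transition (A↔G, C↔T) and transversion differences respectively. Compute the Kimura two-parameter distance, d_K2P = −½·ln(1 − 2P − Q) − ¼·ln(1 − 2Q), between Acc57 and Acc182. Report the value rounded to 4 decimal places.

0.1233

Mismatches occur at site 10 (A↔C, transversion), site 11 (T↔G, transversion), site 15 (T↔C, transition), site 25 (A↔G, transition), site 43 (G↔T, transversion).
Of the 5 differences, 2 transitions and 3 transversions over 44 sites: P = 2/44 = 0.045455, Q = 3/44 = 0.068182.
d = −0.5·ln(0.840908) − 0.25·ln(0.863636) = −0.5·(-0.173273) − 0.25·(-0.146604) = 0.1233.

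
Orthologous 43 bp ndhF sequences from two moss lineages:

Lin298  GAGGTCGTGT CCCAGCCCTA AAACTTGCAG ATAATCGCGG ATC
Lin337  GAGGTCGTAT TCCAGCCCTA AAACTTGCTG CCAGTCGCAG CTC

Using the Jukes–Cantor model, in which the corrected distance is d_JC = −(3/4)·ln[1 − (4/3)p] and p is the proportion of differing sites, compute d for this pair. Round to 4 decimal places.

The sequences differ at positions 9 (G/A), 11 (C/T), 29 (A/T), 31 (A/C), 32 (T/C), 34 (A/G), 39 (G/A), 41 (A/C).
p = 8/43 = 0.186047.
d = −0.75 · ln(1 − (4/3)·0.186047) = −0.75 · ln(0.751937) = −0.75 · (-0.285103) = 0.2138.

0.2138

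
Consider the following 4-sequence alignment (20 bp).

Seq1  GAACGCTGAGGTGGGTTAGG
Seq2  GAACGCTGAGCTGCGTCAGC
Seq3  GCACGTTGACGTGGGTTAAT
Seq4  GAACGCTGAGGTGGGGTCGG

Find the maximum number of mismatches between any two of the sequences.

8

Pairwise Hamming distances:
  Seq1 vs Seq2: 4
  Seq1 vs Seq3: 5
  Seq1 vs Seq4: 2
  Seq2 vs Seq3: 8
  Seq2 vs Seq4: 6
  Seq3 vs Seq4: 7
The largest is 8, between Seq2 and Seq3.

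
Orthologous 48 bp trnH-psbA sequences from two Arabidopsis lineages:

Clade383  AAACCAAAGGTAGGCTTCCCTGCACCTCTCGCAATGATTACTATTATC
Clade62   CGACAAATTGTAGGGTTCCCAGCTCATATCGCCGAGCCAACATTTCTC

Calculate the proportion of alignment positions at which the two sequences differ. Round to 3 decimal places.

Differing sites — 1:A/C; 2:A/G; 5:C/A; 8:A/T; 9:G/T; 15:C/G; 21:T/A; 24:A/T; 26:C/A; 28:C/A; 33:A/C; 34:A/G; 35:T/A; 37:A/C; 38:T/C; 39:T/A; 42:T/A; 43:A/T; 46:A/C.
There are 19 differences over 48 sites, so p = 19/48 = 0.396.

0.396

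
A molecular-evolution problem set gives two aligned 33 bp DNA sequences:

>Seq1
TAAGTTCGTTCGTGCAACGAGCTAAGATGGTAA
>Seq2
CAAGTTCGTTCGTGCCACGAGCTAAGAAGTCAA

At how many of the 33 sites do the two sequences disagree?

5

Differing sites — 1:T/C; 16:A/C; 28:T/A; 30:G/T; 31:T/C.
That gives 5 mismatches out of 33 aligned sites, so the Hamming distance is 5.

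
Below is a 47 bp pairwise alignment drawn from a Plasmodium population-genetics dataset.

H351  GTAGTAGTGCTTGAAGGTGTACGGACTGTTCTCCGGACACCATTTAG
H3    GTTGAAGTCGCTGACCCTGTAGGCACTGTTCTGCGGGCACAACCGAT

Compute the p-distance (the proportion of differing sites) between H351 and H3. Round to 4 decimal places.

Mismatches occur at site 3 (A/T), site 5 (T/A), site 9 (G/C), site 10 (C/G), site 11 (T/C), site 15 (A/C), site 16 (G/C), site 17 (G/C), site 22 (C/G), site 24 (G/C), site 33 (C/G), site 37 (A/G), site 41 (C/A), site 43 (T/C), site 44 (T/C), site 45 (T/G), site 47 (G/T).
There are 17 differences over 47 sites, so p = 17/47 = 0.3617.

0.3617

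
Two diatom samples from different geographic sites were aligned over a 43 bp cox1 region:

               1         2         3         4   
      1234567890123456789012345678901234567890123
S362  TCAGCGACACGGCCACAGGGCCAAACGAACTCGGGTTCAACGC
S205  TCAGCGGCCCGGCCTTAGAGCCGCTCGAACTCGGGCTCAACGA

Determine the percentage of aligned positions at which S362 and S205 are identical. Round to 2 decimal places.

The sequences differ at positions 7 (A/G), 9 (A/C), 15 (A/T), 16 (C/T), 19 (G/A), 23 (A/G), 24 (A/C), 25 (A/T), 36 (T/C), 43 (C/A).
33 of the 43 sites match, so the percent identity is 33/43 × 100 = 76.74%.

76.74%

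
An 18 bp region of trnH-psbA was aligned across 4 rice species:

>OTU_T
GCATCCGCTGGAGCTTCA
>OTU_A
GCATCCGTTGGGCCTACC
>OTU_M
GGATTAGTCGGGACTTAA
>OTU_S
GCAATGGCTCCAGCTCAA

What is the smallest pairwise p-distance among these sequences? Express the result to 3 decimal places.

Pairwise Hamming distances:
  OTU_T vs OTU_A: 5
  OTU_T vs OTU_M: 8
  OTU_T vs OTU_S: 7
  OTU_A vs OTU_M: 8
  OTU_A vs OTU_S: 11
  OTU_M vs OTU_S: 10
The smallest is 5 mismatches, between OTU_T and OTU_A; p = 5/18 = 0.278.

0.278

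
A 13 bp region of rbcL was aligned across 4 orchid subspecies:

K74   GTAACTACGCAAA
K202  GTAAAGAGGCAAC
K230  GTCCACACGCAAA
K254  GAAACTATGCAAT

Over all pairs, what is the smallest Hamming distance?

3

Pairwise Hamming distances:
  K74 vs K202: 4
  K74 vs K230: 4
  K74 vs K254: 3
  K202 vs K230: 5
  K202 vs K254: 5
  K230 vs K254: 7
The smallest is 3, between K74 and K254.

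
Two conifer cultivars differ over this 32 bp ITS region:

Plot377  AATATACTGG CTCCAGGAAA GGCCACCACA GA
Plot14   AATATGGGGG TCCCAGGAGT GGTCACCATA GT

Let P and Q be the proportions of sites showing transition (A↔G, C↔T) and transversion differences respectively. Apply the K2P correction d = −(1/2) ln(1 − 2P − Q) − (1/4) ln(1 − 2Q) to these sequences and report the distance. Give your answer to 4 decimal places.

0.4185

The sequences differ at positions 6 (A/G, transition), 7 (C/G, transversion), 8 (T/G, transversion), 11 (C/T, transition), 12 (T/C, transition), 19 (A/G, transition), 20 (A/T, transversion), 23 (C/T, transition), 29 (C/T, transition), 32 (A/T, transversion).
Of the 10 differences, 6 transitions and 4 transversions over 32 sites: P = 6/32 = 0.187500, Q = 4/32 = 0.125000.
d = −0.5·ln(0.500000) − 0.25·ln(0.750000) = −0.5·(-0.693147) − 0.25·(-0.287682) = 0.4185.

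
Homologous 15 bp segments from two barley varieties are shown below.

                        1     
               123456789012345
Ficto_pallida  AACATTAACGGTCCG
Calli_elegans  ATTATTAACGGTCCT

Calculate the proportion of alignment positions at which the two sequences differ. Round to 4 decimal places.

0.2000

Mismatches occur at site 2 (A→T), site 3 (C→T), site 15 (G→T).
There are 3 differences over 15 sites, so p = 3/15 = 0.2000.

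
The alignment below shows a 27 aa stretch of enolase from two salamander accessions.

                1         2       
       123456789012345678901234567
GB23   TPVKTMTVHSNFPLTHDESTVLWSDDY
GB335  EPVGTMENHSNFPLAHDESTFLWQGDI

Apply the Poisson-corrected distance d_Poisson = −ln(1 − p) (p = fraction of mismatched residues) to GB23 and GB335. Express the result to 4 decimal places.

0.4055

The sequences differ at positions 1 (T/E), 4 (K/G), 7 (T/E), 8 (V/N), 15 (T/A), 21 (V/F), 24 (S/Q), 25 (D/G), 27 (Y/I).
p = 9/27 = 0.333333.
d = −ln(1 − 0.333333) = −ln(0.666667) = 0.4055.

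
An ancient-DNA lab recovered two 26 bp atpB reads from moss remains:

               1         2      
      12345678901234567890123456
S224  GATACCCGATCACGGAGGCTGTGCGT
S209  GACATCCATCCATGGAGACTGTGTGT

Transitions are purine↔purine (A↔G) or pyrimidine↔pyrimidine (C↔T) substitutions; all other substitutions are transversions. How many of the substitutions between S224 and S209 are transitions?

Differing sites — 3:T/C (Ti); 5:C/T (Ti); 8:G/A (Ti); 9:A/T (Tv); 10:T/C (Ti); 13:C/T (Ti); 18:G/A (Ti); 24:C/T (Ti).
Of the 8 differences, 7 transitions and 1 transversion, so the answer is 7.

7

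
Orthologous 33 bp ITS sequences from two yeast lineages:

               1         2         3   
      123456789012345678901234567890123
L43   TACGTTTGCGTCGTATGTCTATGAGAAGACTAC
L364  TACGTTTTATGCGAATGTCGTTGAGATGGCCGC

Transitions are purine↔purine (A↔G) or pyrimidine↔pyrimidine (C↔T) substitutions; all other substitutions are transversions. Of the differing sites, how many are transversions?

Mismatches occur at site 8 (G/T, transversion), site 9 (C/A, transversion), site 10 (G/T, transversion), site 11 (T/G, transversion), site 14 (T/A, transversion), site 20 (T/G, transversion), site 21 (A/T, transversion), site 27 (A/T, transversion), site 29 (A/G, transition), site 31 (T/C, transition), site 32 (A/G, transition).
Of the 11 differences, 3 transitions and 8 transversions, so the answer is 8.

8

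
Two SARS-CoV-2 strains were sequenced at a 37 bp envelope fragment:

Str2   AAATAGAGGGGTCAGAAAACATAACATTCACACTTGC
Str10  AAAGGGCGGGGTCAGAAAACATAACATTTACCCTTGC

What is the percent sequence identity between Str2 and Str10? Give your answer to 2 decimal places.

86.49%

Mismatches occur at site 4 (T↔G), site 5 (A↔G), site 7 (A↔C), site 29 (C↔T), site 32 (A↔C).
32 of the 37 sites match, so the percent identity is 32/37 × 100 = 86.49%.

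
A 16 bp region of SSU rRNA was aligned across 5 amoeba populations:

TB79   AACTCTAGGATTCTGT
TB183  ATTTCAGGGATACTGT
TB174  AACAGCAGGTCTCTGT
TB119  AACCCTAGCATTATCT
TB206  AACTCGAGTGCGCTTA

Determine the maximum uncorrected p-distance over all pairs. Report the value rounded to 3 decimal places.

0.625

Pairwise Hamming distances:
  TB79 vs TB183: 5
  TB79 vs TB174: 5
  TB79 vs TB119: 4
  TB79 vs TB206: 7
  TB183 vs TB174: 9
  TB183 vs TB119: 9
  TB183 vs TB206: 10
  TB174 vs TB119: 8
  TB174 vs TB206: 8
  TB119 vs TB206: 9
The largest is 10 mismatches, between TB183 and TB206; p = 10/16 = 0.625.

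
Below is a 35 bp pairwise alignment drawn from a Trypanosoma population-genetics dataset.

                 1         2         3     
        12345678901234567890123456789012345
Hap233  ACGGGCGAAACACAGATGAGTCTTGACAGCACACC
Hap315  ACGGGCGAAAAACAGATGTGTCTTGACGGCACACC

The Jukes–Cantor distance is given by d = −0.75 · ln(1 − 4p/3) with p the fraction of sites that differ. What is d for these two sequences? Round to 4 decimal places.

0.0910

The sequences differ at positions 11 (C/A), 19 (A/T), 28 (A/G).
p = 3/35 = 0.085714.
d = −0.75 · ln(1 − (4/3)·0.085714) = −0.75 · ln(0.885715) = −0.75 · (-0.121360) = 0.0910.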